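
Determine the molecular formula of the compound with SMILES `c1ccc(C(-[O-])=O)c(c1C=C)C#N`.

C10H6NO2-

Heavy atoms from the SMILES: 10 C, 1 N, 2 O.
Implicit hydrogens by atom environment:
  3 × C (aromatic): 1 H each → 3
  3 × C (aromatic): no H
  2 × C: no H
  1 × C: 2 H
  1 × C: 1 H
  1 × N: no H
  1 × O: no H
  1 × O (charge -1): no H
  Total hydrogens = 6.
Net charge -1.
Molecular formula: C10H6NO2-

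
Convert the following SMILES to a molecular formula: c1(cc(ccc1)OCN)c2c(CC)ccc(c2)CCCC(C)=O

Heavy atoms from the SMILES: 20 C, 1 N, 2 O.
Implicit hydrogens by atom environment:
  7 × C (aromatic): 1 H each → 7
  5 × C: 2 H each → 10
  5 × C (aromatic): no H
  2 × C: 3 H each → 6
  2 × O: no H
  1 × C: no H
  1 × N: 2 H
  Total hydrogens = 25.
Molecular formula: C20H25NO2

C20H25NO2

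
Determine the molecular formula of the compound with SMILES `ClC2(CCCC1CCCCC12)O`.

Heavy atoms from the SMILES: 10 C, 1 Cl, 1 O.
Implicit hydrogens by atom environment:
  7 × C: 2 H each → 14
  2 × C: 1 H each → 2
  1 × C: no H
  1 × Cl: no H
  1 × O: 1 H
  Total hydrogens = 17.
Molecular formula: C10H17ClO

C10H17ClO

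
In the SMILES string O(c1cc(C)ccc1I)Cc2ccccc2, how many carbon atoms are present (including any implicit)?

14

The symbol for carbon appears 14 times in the SMILES. Lowercase c denotes aromatic carbon and counts toward C.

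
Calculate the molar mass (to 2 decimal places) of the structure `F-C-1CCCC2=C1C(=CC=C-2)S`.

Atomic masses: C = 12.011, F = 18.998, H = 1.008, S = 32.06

Molecular formula: C10H11FS.
M = 10×12.011 + 1×18.998 + 11×1.008 + 1×32.06 = 182.26 g/mol.

182.26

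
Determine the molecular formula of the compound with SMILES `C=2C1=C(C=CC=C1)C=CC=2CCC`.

Heavy atoms from the SMILES: 13 C.
Implicit hydrogens by atom environment:
  7 × C (aromatic): 1 H each → 7
  3 × C (aromatic): no H
  2 × C: 2 H each → 4
  1 × C: 3 H
  Total hydrogens = 14.
Molecular formula: C13H14

C13H14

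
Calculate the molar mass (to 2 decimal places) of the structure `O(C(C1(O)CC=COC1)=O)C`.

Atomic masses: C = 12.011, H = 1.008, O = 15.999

158.15

Molecular formula: C7H10O4.
M = 7×12.011 + 10×1.008 + 4×15.999 = 158.15 g/mol.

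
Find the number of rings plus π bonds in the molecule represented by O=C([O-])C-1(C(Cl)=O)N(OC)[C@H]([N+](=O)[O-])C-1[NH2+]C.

4

Molecular formula from the SMILES: C7H10ClN3O6.
DoU = (2C + 2 + N − H − X)/2 = (2·7 + 2 + 3 − 10 − 1)/2 = 8/2 = 4.
(Structurally: 1 ring(s) + 3 π bond(s) = 4.)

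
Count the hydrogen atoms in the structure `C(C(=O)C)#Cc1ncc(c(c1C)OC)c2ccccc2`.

15

Hydrogens are implicit in SMILES; fill each atom to its normal valence:
  6 × C (aromatic): 1 H each → 6
  5 × C (aromatic): no H
  3 × C: 3 H each → 9
  3 × C: no H
  2 × O: no H
  1 × N (aromatic): no H
  Total hydrogens = 15.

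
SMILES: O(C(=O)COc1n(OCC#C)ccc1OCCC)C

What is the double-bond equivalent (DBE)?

6

Molecular formula from the SMILES: C13H17NO5.
DoU = (2C + 2 + N − H − X)/2 = (2·13 + 2 + 1 − 17 − 0)/2 = 12/2 = 6.
(Structurally: 1 ring(s) + 5 π bond(s) = 6.)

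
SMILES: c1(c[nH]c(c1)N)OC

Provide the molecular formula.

C5H8N2O

Heavy atoms from the SMILES: 5 C, 2 N, 1 O.
Implicit hydrogens by atom environment:
  2 × C (aromatic): 1 H each → 2
  2 × C (aromatic): no H
  1 × C: 3 H
  1 × N: 2 H
  1 × N (aromatic): 1 H
  1 × O: no H
  Total hydrogens = 8.
Molecular formula: C5H8N2O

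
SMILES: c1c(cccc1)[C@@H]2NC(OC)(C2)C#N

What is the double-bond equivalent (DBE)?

Molecular formula from the SMILES: C11H12N2O.
DoU = (2C + 2 + N − H − X)/2 = (2·11 + 2 + 2 − 12 − 0)/2 = 14/2 = 7.
(Structurally: 2 ring(s) + 5 π bond(s) = 7.)

7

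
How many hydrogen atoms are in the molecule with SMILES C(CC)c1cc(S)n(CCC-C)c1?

19

Hydrogens are implicit in SMILES; fill each atom to its normal valence:
  5 × C: 2 H each → 10
  2 × C: 3 H each → 6
  2 × C (aromatic): 1 H each → 2
  2 × C (aromatic): no H
  1 × N (aromatic): no H
  1 × S: 1 H
  Total hydrogens = 19.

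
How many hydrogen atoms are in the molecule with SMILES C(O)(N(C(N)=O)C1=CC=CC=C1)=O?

8

Hydrogens are implicit in SMILES; fill each atom to its normal valence:
  5 × C (aromatic): 1 H each → 5
  2 × C: no H
  2 × O: no H
  1 × C (aromatic): no H
  1 × N: 2 H
  1 × N: no H
  1 × O: 1 H
  Total hydrogens = 8.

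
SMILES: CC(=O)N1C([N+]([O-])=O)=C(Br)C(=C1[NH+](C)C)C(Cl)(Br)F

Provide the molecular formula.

C9H10Br2ClFN3O3+

Heavy atoms from the SMILES: 2 Br, 9 C, 1 Cl, 1 F, 3 N, 3 O.
Implicit hydrogens by atom environment:
  4 × C (aromatic): no H
  3 × C: 3 H each → 9
  2 × Br: no H
  2 × C: no H
  2 × O: no H
  1 × Cl: no H
  1 × F: no H
  1 × N (charge +1): 1 H
  1 × N (aromatic): no H
  1 × N (charge +1): no H
  1 × O (charge -1): no H
  Total hydrogens = 10.
Net charge +1.
Molecular formula: C9H10Br2ClFN3O3+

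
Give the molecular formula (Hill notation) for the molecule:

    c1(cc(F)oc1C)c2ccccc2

Heavy atoms from the SMILES: 11 C, 1 F, 1 O.
Implicit hydrogens by atom environment:
  6 × C (aromatic): 1 H each → 6
  4 × C (aromatic): no H
  1 × C: 3 H
  1 × F: no H
  1 × O (aromatic): no H
  Total hydrogens = 9.
Molecular formula: C11H9FO

C11H9FO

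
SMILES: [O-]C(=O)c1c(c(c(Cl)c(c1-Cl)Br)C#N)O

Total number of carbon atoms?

8

The symbol for carbon appears 8 times in the SMILES. Lowercase c denotes aromatic carbon and counts toward C.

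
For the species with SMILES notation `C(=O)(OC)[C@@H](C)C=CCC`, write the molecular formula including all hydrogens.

C8H14O2

Heavy atoms from the SMILES: 8 C, 2 O.
Implicit hydrogens by atom environment:
  3 × C: 3 H each → 9
  3 × C: 1 H each → 3
  2 × O: no H
  1 × C: 2 H
  1 × C: no H
  Total hydrogens = 14.
Molecular formula: C8H14O2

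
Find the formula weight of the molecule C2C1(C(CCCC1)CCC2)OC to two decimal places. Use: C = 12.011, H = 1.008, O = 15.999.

168.28

Molecular formula: C11H20O.
M = 11×12.011 + 20×1.008 + 1×15.999 = 168.28 g/mol.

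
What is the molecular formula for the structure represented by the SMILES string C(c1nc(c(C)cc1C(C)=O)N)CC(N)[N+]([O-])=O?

Heavy atoms from the SMILES: 11 C, 4 N, 3 O.
Implicit hydrogens by atom environment:
  4 × C (aromatic): no H
  2 × C: 3 H each → 6
  2 × C: 2 H each → 4
  2 × N: 2 H each → 4
  2 × O: no H
  1 × C (aromatic): 1 H
  1 × C: 1 H
  1 × C: no H
  1 × N (aromatic): no H
  1 × N (charge +1): no H
  1 × O (charge -1): no H
  Total hydrogens = 16.
Molecular formula: C11H16N4O3

C11H16N4O3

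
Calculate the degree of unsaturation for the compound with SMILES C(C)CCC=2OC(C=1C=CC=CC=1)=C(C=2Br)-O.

Molecular formula from the SMILES: C14H15BrO2.
DoU = (2C + 2 + N − H − X)/2 = (2·14 + 2 + 0 − 15 − 1)/2 = 14/2 = 7.
(Structurally: 2 ring(s) + 5 π bond(s) = 7.)

7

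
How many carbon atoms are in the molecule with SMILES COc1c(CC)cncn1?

The symbol for carbon appears 7 times in the SMILES. Lowercase c denotes aromatic carbon and counts toward C.

7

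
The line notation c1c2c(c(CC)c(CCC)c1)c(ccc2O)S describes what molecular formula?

C15H18OS

Heavy atoms from the SMILES: 15 C, 1 O, 1 S.
Implicit hydrogens by atom environment:
  6 × C (aromatic): no H
  4 × C (aromatic): 1 H each → 4
  3 × C: 2 H each → 6
  2 × C: 3 H each → 6
  1 × O: 1 H
  1 × S: 1 H
  Total hydrogens = 18.
Molecular formula: C15H18OS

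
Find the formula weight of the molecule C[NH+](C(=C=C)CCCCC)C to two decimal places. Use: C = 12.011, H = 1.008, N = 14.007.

154.28

Molecular formula: C10H20N+.
M = 10×12.011 + 20×1.008 + 1×14.007 = 154.28 g/mol.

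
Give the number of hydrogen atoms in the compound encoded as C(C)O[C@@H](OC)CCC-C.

18

Hydrogens are implicit in SMILES; fill each atom to its normal valence:
  4 × C: 2 H each → 8
  3 × C: 3 H each → 9
  2 × O: no H
  1 × C: 1 H
  Total hydrogens = 18.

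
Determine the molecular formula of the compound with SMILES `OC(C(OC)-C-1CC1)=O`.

Heavy atoms from the SMILES: 6 C, 3 O.
Implicit hydrogens by atom environment:
  2 × C: 2 H each → 4
  2 × C: 1 H each → 2
  2 × O: no H
  1 × C: 3 H
  1 × C: no H
  1 × O: 1 H
  Total hydrogens = 10.
Molecular formula: C6H10O3

C6H10O3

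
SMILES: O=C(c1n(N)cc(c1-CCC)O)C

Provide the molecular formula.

Heavy atoms from the SMILES: 9 C, 2 N, 2 O.
Implicit hydrogens by atom environment:
  3 × C (aromatic): no H
  2 × C: 3 H each → 6
  2 × C: 2 H each → 4
  1 × C (aromatic): 1 H
  1 × C: no H
  1 × N: 2 H
  1 × N (aromatic): no H
  1 × O: 1 H
  1 × O: no H
  Total hydrogens = 14.
Molecular formula: C9H14N2O2

C9H14N2O2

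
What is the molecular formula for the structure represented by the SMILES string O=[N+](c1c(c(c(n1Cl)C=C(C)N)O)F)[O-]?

Heavy atoms from the SMILES: 7 C, 1 Cl, 1 F, 3 N, 3 O.
Implicit hydrogens by atom environment:
  4 × C (aromatic): no H
  1 × C: 3 H
  1 × C: 1 H
  1 × C: no H
  1 × Cl: no H
  1 × F: no H
  1 × N: 2 H
  1 × N (aromatic): no H
  1 × N (charge +1): no H
  1 × O: 1 H
  1 × O: no H
  1 × O (charge -1): no H
  Total hydrogens = 7.
Molecular formula: C7H7ClFN3O3

C7H7ClFN3O3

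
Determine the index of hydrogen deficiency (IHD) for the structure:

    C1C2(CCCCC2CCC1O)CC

Molecular formula from the SMILES: C12H22O.
DoU = (2C + 2 + N − H − X)/2 = (2·12 + 2 + 0 − 22 − 0)/2 = 4/2 = 2.
(Structurally: 2 ring(s) + 0 π bond(s) = 2.)

2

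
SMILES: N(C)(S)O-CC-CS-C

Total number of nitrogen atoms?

1

The symbol for nitrogen appears 1 time in the SMILES.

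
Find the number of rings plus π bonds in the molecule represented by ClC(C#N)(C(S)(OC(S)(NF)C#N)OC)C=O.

5

Molecular formula from the SMILES: C7H7ClFN3O3S2.
DoU = (2C + 2 + N − H − X)/2 = (2·7 + 2 + 3 − 7 − 2)/2 = 10/2 = 5.
(Structurally: 0 ring(s) + 5 π bond(s) = 5.)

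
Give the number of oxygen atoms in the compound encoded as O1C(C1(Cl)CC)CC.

1

The symbol for oxygen appears 1 time in the SMILES.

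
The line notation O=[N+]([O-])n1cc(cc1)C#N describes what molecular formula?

Heavy atoms from the SMILES: 5 C, 3 N, 2 O.
Implicit hydrogens by atom environment:
  3 × C (aromatic): 1 H each → 3
  1 × C (aromatic): no H
  1 × C: no H
  1 × N (aromatic): no H
  1 × N: no H
  1 × N (charge +1): no H
  1 × O: no H
  1 × O (charge -1): no H
  Total hydrogens = 3.
Molecular formula: C5H3N3O2

C5H3N3O2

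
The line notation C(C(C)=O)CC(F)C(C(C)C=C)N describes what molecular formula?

C10H18FNO

Heavy atoms from the SMILES: 10 C, 1 F, 1 N, 1 O.
Implicit hydrogens by atom environment:
  4 × C: 1 H each → 4
  3 × C: 2 H each → 6
  2 × C: 3 H each → 6
  1 × C: no H
  1 × F: no H
  1 × N: 2 H
  1 × O: no H
  Total hydrogens = 18.
Molecular formula: C10H18FNO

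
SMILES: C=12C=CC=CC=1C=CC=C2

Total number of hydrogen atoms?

8

Hydrogens are implicit in SMILES; fill each atom to its normal valence:
  8 × C (aromatic): 1 H each → 8
  2 × C (aromatic): no H
  Total hydrogens = 8.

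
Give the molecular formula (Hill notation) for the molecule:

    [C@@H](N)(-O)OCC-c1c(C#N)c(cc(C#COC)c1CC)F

Heavy atoms from the SMILES: 15 C, 1 F, 2 N, 3 O.
Implicit hydrogens by atom environment:
  5 × C (aromatic): no H
  3 × C: 2 H each → 6
  3 × C: no H
  2 × C: 3 H each → 6
  2 × O: no H
  1 × C (aromatic): 1 H
  1 × C: 1 H
  1 × F: no H
  1 × N: 2 H
  1 × N: no H
  1 × O: 1 H
  Total hydrogens = 17.
Molecular formula: C15H17FN2O3

C15H17FN2O3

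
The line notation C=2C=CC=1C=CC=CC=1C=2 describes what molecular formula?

C10H8

Heavy atoms from the SMILES: 10 C.
Implicit hydrogens by atom environment:
  8 × C (aromatic): 1 H each → 8
  2 × C (aromatic): no H
  Total hydrogens = 8.
Molecular formula: C10H8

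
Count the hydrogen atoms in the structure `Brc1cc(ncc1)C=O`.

4

Hydrogens are implicit in SMILES; fill each atom to its normal valence:
  3 × C (aromatic): 1 H each → 3
  2 × C (aromatic): no H
  1 × Br: no H
  1 × C: 1 H
  1 × N (aromatic): no H
  1 × O: no H
  Total hydrogens = 4.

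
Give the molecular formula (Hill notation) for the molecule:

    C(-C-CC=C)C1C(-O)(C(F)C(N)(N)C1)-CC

C12H23FN2O

Heavy atoms from the SMILES: 12 C, 1 F, 2 N, 1 O.
Implicit hydrogens by atom environment:
  6 × C: 2 H each → 12
  3 × C: 1 H each → 3
  2 × C: no H
  2 × N: 2 H each → 4
  1 × C: 3 H
  1 × F: no H
  1 × O: 1 H
  Total hydrogens = 23.
Molecular formula: C12H23FN2O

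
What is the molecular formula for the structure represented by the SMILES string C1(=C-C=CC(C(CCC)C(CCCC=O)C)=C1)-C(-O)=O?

C17H24O3

Heavy atoms from the SMILES: 17 C, 3 O.
Implicit hydrogens by atom environment:
  5 × C: 2 H each → 10
  4 × C (aromatic): 1 H each → 4
  3 × C: 1 H each → 3
  2 × C: 3 H each → 6
  2 × C (aromatic): no H
  2 × O: no H
  1 × C: no H
  1 × O: 1 H
  Total hydrogens = 24.
Molecular formula: C17H24O3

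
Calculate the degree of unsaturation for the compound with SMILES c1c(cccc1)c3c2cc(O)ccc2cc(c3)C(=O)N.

Molecular formula from the SMILES: C17H13NO2.
DoU = (2C + 2 + N − H − X)/2 = (2·17 + 2 + 1 − 13 − 0)/2 = 24/2 = 12.
(Structurally: 3 ring(s) + 9 π bond(s) = 12.)

12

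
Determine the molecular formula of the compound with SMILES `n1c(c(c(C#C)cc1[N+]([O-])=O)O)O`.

C7H4N2O4

Heavy atoms from the SMILES: 7 C, 2 N, 4 O.
Implicit hydrogens by atom environment:
  4 × C (aromatic): no H
  2 × O: 1 H each → 2
  1 × C (aromatic): 1 H
  1 × C: 1 H
  1 × C: no H
  1 × N (aromatic): no H
  1 × N (charge +1): no H
  1 × O: no H
  1 × O (charge -1): no H
  Total hydrogens = 4.
Molecular formula: C7H4N2O4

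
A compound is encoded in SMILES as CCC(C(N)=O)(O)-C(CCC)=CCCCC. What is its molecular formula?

C13H25NO2

Heavy atoms from the SMILES: 13 C, 1 N, 2 O.
Implicit hydrogens by atom environment:
  6 × C: 2 H each → 12
  3 × C: 3 H each → 9
  3 × C: no H
  1 × C: 1 H
  1 × N: 2 H
  1 × O: 1 H
  1 × O: no H
  Total hydrogens = 25.
Molecular formula: C13H25NO2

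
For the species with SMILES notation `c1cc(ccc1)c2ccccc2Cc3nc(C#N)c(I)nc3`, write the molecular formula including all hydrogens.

Heavy atoms from the SMILES: 18 C, 1 I, 3 N.
Implicit hydrogens by atom environment:
  10 × C (aromatic): 1 H each → 10
  6 × C (aromatic): no H
  2 × N (aromatic): no H
  1 × C: 2 H
  1 × C: no H
  1 × I: no H
  1 × N: no H
  Total hydrogens = 12.
Molecular formula: C18H12IN3

C18H12IN3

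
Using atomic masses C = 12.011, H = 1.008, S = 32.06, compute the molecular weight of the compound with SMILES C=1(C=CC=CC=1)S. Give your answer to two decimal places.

110.17

Molecular formula: C6H6S.
M = 6×12.011 + 6×1.008 + 1×32.06 = 110.17 g/mol.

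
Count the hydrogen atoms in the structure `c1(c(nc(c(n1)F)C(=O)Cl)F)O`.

Hydrogens are implicit in SMILES; fill each atom to its normal valence:
  4 × C (aromatic): no H
  2 × F: no H
  2 × N (aromatic): no H
  1 × C: no H
  1 × Cl: no H
  1 × O: 1 H
  1 × O: no H
  Total hydrogens = 1.

1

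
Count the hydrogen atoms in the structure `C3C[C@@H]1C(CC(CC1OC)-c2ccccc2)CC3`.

Hydrogens are implicit in SMILES; fill each atom to its normal valence:
  6 × C: 2 H each → 12
  5 × C (aromatic): 1 H each → 5
  4 × C: 1 H each → 4
  1 × C: 3 H
  1 × C (aromatic): no H
  1 × O: no H
  Total hydrogens = 24.

24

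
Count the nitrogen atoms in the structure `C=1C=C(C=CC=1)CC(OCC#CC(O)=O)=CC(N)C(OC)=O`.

1

The symbol for nitrogen appears 1 time in the SMILES.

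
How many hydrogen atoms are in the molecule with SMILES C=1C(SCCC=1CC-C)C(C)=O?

Hydrogens are implicit in SMILES; fill each atom to its normal valence:
  4 × C: 2 H each → 8
  2 × C: 3 H each → 6
  2 × C: 1 H each → 2
  2 × C: no H
  1 × O: no H
  1 × S: no H
  Total hydrogens = 16.

16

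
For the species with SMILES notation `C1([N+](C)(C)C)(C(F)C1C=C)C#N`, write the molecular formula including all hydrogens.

C9H14FN2+

Heavy atoms from the SMILES: 9 C, 1 F, 2 N.
Implicit hydrogens by atom environment:
  3 × C: 3 H each → 9
  3 × C: 1 H each → 3
  2 × C: no H
  1 × C: 2 H
  1 × F: no H
  1 × N (charge +1): no H
  1 × N: no H
  Total hydrogens = 14.
Net charge +1.
Molecular formula: C9H14FN2+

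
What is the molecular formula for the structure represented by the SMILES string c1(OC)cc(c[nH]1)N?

Heavy atoms from the SMILES: 5 C, 2 N, 1 O.
Implicit hydrogens by atom environment:
  2 × C (aromatic): 1 H each → 2
  2 × C (aromatic): no H
  1 × C: 3 H
  1 × N: 2 H
  1 × N (aromatic): 1 H
  1 × O: no H
  Total hydrogens = 8.
Molecular formula: C5H8N2O

C5H8N2O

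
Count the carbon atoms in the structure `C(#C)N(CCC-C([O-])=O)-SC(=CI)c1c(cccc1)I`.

The symbol for carbon appears 14 times in the SMILES. Lowercase c denotes aromatic carbon and counts toward C.

14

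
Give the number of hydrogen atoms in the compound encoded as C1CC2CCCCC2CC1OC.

Hydrogens are implicit in SMILES; fill each atom to its normal valence:
  7 × C: 2 H each → 14
  3 × C: 1 H each → 3
  1 × C: 3 H
  1 × O: no H
  Total hydrogens = 20.

20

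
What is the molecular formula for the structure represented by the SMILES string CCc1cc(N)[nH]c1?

Heavy atoms from the SMILES: 6 C, 2 N.
Implicit hydrogens by atom environment:
  2 × C (aromatic): 1 H each → 2
  2 × C (aromatic): no H
  1 × C: 3 H
  1 × C: 2 H
  1 × N: 2 H
  1 × N (aromatic): 1 H
  Total hydrogens = 10.
Molecular formula: C6H10N2

C6H10N2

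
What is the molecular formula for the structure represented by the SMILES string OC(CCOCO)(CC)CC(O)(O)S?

Heavy atoms from the SMILES: 8 C, 5 O, 1 S.
Implicit hydrogens by atom environment:
  5 × C: 2 H each → 10
  4 × O: 1 H each → 4
  2 × C: no H
  1 × C: 3 H
  1 × O: no H
  1 × S: 1 H
  Total hydrogens = 18.
Molecular formula: C8H18O5S

C8H18O5S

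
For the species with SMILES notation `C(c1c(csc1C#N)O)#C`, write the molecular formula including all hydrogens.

Heavy atoms from the SMILES: 7 C, 1 N, 1 O, 1 S.
Implicit hydrogens by atom environment:
  3 × C (aromatic): no H
  2 × C: no H
  1 × C (aromatic): 1 H
  1 × C: 1 H
  1 × N: no H
  1 × O: 1 H
  1 × S (aromatic): no H
  Total hydrogens = 3.
Molecular formula: C7H3NOS

C7H3NOS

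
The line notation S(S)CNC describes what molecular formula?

C2H7NS2

Heavy atoms from the SMILES: 2 C, 1 N, 2 S.
Implicit hydrogens by atom environment:
  1 × C: 3 H
  1 × C: 2 H
  1 × N: 1 H
  1 × S: 1 H
  1 × S: no H
  Total hydrogens = 7.
Molecular formula: C2H7NS2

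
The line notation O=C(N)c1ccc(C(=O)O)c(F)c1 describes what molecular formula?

C8H6FNO3

Heavy atoms from the SMILES: 8 C, 1 F, 1 N, 3 O.
Implicit hydrogens by atom environment:
  3 × C (aromatic): 1 H each → 3
  3 × C (aromatic): no H
  2 × C: no H
  2 × O: no H
  1 × F: no H
  1 × N: 2 H
  1 × O: 1 H
  Total hydrogens = 6.
Molecular formula: C8H6FNO3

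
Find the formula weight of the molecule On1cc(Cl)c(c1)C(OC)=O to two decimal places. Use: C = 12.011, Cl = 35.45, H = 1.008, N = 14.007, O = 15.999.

175.57

Molecular formula: C6H6ClNO3.
M = 6×12.011 + 1×35.45 + 6×1.008 + 1×14.007 + 3×15.999 = 175.57 g/mol.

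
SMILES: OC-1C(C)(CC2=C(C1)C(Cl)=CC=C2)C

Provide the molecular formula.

C12H15ClO

Heavy atoms from the SMILES: 12 C, 1 Cl, 1 O.
Implicit hydrogens by atom environment:
  3 × C (aromatic): 1 H each → 3
  3 × C (aromatic): no H
  2 × C: 3 H each → 6
  2 × C: 2 H each → 4
  1 × C: 1 H
  1 × C: no H
  1 × Cl: no H
  1 × O: 1 H
  Total hydrogens = 15.
Molecular formula: C12H15ClO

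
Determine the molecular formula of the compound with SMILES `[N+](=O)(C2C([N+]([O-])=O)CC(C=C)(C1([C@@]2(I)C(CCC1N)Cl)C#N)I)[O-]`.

C13H15ClI2N4O4

Heavy atoms from the SMILES: 13 C, 1 Cl, 2 I, 4 N, 4 O.
Implicit hydrogens by atom environment:
  5 × C: 1 H each → 5
  4 × C: 2 H each → 8
  4 × C: no H
  2 × I: no H
  2 × N (charge +1): no H
  2 × O: no H
  2 × O (charge -1): no H
  1 × Cl: no H
  1 × N: 2 H
  1 × N: no H
  Total hydrogens = 15.
Molecular formula: C13H15ClI2N4O4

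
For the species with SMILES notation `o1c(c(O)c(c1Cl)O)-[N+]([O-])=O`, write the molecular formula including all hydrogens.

C4H2ClNO5

Heavy atoms from the SMILES: 4 C, 1 Cl, 1 N, 5 O.
Implicit hydrogens by atom environment:
  4 × C (aromatic): no H
  2 × O: 1 H each → 2
  1 × Cl: no H
  1 × N (charge +1): no H
  1 × O (aromatic): no H
  1 × O: no H
  1 × O (charge -1): no H
  Total hydrogens = 2.
Molecular formula: C4H2ClNO5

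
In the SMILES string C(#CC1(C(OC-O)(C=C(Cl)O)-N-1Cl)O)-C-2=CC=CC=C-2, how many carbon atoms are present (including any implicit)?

The symbol for carbon appears 13 times in the SMILES. (Cl is a single chlorine, not C + l.)

13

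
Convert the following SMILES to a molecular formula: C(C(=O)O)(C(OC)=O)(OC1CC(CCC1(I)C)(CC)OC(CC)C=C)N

Heavy atoms from the SMILES: 18 C, 1 I, 1 N, 6 O.
Implicit hydrogens by atom environment:
  6 × C: 2 H each → 12
  5 × C: no H
  5 × O: no H
  4 × C: 3 H each → 12
  3 × C: 1 H each → 3
  1 × I: no H
  1 × N: 2 H
  1 × O: 1 H
  Total hydrogens = 30.
Molecular formula: C18H30INO6

C18H30INO6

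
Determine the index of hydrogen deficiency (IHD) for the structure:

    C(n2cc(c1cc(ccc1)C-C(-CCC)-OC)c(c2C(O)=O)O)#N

10

Molecular formula from the SMILES: C18H20N2O4.
DoU = (2C + 2 + N − H − X)/2 = (2·18 + 2 + 2 − 20 − 0)/2 = 20/2 = 10.
(Structurally: 2 ring(s) + 8 π bond(s) = 10.)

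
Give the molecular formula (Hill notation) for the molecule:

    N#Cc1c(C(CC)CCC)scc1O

C11H15NOS

Heavy atoms from the SMILES: 11 C, 1 N, 1 O, 1 S.
Implicit hydrogens by atom environment:
  3 × C: 2 H each → 6
  3 × C (aromatic): no H
  2 × C: 3 H each → 6
  1 × C (aromatic): 1 H
  1 × C: 1 H
  1 × C: no H
  1 × N: no H
  1 × O: 1 H
  1 × S (aromatic): no H
  Total hydrogens = 15.
Molecular formula: C11H15NOS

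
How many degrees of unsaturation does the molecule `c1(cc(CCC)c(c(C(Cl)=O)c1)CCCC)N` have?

5

Molecular formula from the SMILES: C14H20ClNO.
DoU = (2C + 2 + N − H − X)/2 = (2·14 + 2 + 1 − 20 − 1)/2 = 10/2 = 5.
(Structurally: 1 ring(s) + 4 π bond(s) = 5.)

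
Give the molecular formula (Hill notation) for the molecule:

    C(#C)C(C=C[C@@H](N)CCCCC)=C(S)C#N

Heavy atoms from the SMILES: 13 C, 2 N, 1 S.
Implicit hydrogens by atom environment:
  4 × C: 2 H each → 8
  4 × C: 1 H each → 4
  4 × C: no H
  1 × C: 3 H
  1 × N: 2 H
  1 × N: no H
  1 × S: 1 H
  Total hydrogens = 18.
Molecular formula: C13H18N2S

C13H18N2S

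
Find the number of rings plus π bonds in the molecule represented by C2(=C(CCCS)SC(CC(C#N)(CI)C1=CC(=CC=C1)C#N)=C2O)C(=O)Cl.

Molecular formula from the SMILES: C19H16ClIN2O2S2.
DoU = (2C + 2 + N − H − X)/2 = (2·19 + 2 + 2 − 16 − 2)/2 = 24/2 = 12.
(Structurally: 2 ring(s) + 10 π bond(s) = 12.)

12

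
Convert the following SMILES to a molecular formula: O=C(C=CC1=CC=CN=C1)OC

Heavy atoms from the SMILES: 9 C, 1 N, 2 O.
Implicit hydrogens by atom environment:
  4 × C (aromatic): 1 H each → 4
  2 × C: 1 H each → 2
  2 × O: no H
  1 × C: 3 H
  1 × C (aromatic): no H
  1 × C: no H
  1 × N (aromatic): no H
  Total hydrogens = 9.
Molecular formula: C9H9NO2

C9H9NO2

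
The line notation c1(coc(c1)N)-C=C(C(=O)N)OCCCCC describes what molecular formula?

Heavy atoms from the SMILES: 12 C, 2 N, 3 O.
Implicit hydrogens by atom environment:
  4 × C: 2 H each → 8
  2 × C (aromatic): 1 H each → 2
  2 × C (aromatic): no H
  2 × C: no H
  2 × N: 2 H each → 4
  2 × O: no H
  1 × C: 3 H
  1 × C: 1 H
  1 × O (aromatic): no H
  Total hydrogens = 18.
Molecular formula: C12H18N2O3

C12H18N2O3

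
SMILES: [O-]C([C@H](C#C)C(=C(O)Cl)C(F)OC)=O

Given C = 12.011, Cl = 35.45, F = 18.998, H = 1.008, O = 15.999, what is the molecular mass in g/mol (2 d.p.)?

221.59

Molecular formula: C8H7ClFO4-.
M = 8×12.011 + 1×35.45 + 1×18.998 + 7×1.008 + 4×15.999 = 221.59 g/mol.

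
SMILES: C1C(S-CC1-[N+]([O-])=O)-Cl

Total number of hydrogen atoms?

6

Hydrogens are implicit in SMILES; fill each atom to its normal valence:
  2 × C: 2 H each → 4
  2 × C: 1 H each → 2
  1 × Cl: no H
  1 × N (charge +1): no H
  1 × O: no H
  1 × O (charge -1): no H
  1 × S: no H
  Total hydrogens = 6.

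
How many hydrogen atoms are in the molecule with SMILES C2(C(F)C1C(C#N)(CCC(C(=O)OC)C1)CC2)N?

Hydrogens are implicit in SMILES; fill each atom to its normal valence:
  5 × C: 2 H each → 10
  4 × C: 1 H each → 4
  3 × C: no H
  2 × O: no H
  1 × C: 3 H
  1 × F: no H
  1 × N: 2 H
  1 × N: no H
  Total hydrogens = 19.

19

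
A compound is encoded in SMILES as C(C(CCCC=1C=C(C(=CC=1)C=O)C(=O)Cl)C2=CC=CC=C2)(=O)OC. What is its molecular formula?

Heavy atoms from the SMILES: 20 C, 1 Cl, 4 O.
Implicit hydrogens by atom environment:
  8 × C (aromatic): 1 H each → 8
  4 × C (aromatic): no H
  4 × O: no H
  3 × C: 2 H each → 6
  2 × C: 1 H each → 2
  2 × C: no H
  1 × C: 3 H
  1 × Cl: no H
  Total hydrogens = 19.
Molecular formula: C20H19ClO4

C20H19ClO4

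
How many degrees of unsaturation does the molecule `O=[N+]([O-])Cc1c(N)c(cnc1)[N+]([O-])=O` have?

6

Molecular formula from the SMILES: C6H6N4O4.
DoU = (2C + 2 + N − H − X)/2 = (2·6 + 2 + 4 − 6 − 0)/2 = 12/2 = 6.
(Structurally: 1 ring(s) + 5 π bond(s) = 6.)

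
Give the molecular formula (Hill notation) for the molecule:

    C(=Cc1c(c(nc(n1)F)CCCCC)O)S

Heavy atoms from the SMILES: 11 C, 1 F, 2 N, 1 O, 1 S.
Implicit hydrogens by atom environment:
  4 × C: 2 H each → 8
  4 × C (aromatic): no H
  2 × C: 1 H each → 2
  2 × N (aromatic): no H
  1 × C: 3 H
  1 × F: no H
  1 × O: 1 H
  1 × S: 1 H
  Total hydrogens = 15.
Molecular formula: C11H15FN2OS

C11H15FN2OS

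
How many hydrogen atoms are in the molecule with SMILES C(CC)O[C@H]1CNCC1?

15

Hydrogens are implicit in SMILES; fill each atom to its normal valence:
  5 × C: 2 H each → 10
  1 × C: 3 H
  1 × C: 1 H
  1 × N: 1 H
  1 × O: no H
  Total hydrogens = 15.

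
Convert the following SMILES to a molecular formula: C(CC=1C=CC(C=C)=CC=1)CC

Heavy atoms from the SMILES: 12 C.
Implicit hydrogens by atom environment:
  4 × C: 2 H each → 8
  4 × C (aromatic): 1 H each → 4
  2 × C (aromatic): no H
  1 × C: 3 H
  1 × C: 1 H
  Total hydrogens = 16.
Molecular formula: C12H16

C12H16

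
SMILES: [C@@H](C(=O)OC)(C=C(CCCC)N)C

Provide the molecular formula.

C10H19NO2

Heavy atoms from the SMILES: 10 C, 1 N, 2 O.
Implicit hydrogens by atom environment:
  3 × C: 3 H each → 9
  3 × C: 2 H each → 6
  2 × C: 1 H each → 2
  2 × C: no H
  2 × O: no H
  1 × N: 2 H
  Total hydrogens = 19.
Molecular formula: C10H19NO2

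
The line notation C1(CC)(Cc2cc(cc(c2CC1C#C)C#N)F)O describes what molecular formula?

Heavy atoms from the SMILES: 15 C, 1 F, 1 N, 1 O.
Implicit hydrogens by atom environment:
  4 × C (aromatic): no H
  3 × C: 2 H each → 6
  3 × C: no H
  2 × C (aromatic): 1 H each → 2
  2 × C: 1 H each → 2
  1 × C: 3 H
  1 × F: no H
  1 × N: no H
  1 × O: 1 H
  Total hydrogens = 14.
Molecular formula: C15H14FNO

C15H14FNO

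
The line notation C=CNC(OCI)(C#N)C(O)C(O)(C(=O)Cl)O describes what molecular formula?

C8H10ClIN2O5

Heavy atoms from the SMILES: 8 C, 1 Cl, 1 I, 2 N, 5 O.
Implicit hydrogens by atom environment:
  4 × C: no H
  3 × O: 1 H each → 3
  2 × C: 2 H each → 4
  2 × C: 1 H each → 2
  2 × O: no H
  1 × Cl: no H
  1 × I: no H
  1 × N: 1 H
  1 × N: no H
  Total hydrogens = 10.
Molecular formula: C8H10ClIN2O5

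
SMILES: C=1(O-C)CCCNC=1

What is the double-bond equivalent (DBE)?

2

Molecular formula from the SMILES: C6H11NO.
DoU = (2C + 2 + N − H − X)/2 = (2·6 + 2 + 1 − 11 − 0)/2 = 4/2 = 2.
(Structurally: 1 ring(s) + 1 π bond(s) = 2.)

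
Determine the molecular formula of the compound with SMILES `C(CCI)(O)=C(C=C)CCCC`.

Heavy atoms from the SMILES: 10 C, 1 I, 1 O.
Implicit hydrogens by atom environment:
  6 × C: 2 H each → 12
  2 × C: no H
  1 × C: 3 H
  1 × C: 1 H
  1 × I: no H
  1 × O: 1 H
  Total hydrogens = 17.
Molecular formula: C10H17IO

C10H17IO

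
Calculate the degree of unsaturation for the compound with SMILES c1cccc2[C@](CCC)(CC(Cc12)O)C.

5

Molecular formula from the SMILES: C14H20O.
DoU = (2C + 2 + N − H − X)/2 = (2·14 + 2 + 0 − 20 − 0)/2 = 10/2 = 5.
(Structurally: 2 ring(s) + 3 π bond(s) = 5.)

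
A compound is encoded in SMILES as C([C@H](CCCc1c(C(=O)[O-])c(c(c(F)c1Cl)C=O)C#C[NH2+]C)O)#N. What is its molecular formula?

Heavy atoms from the SMILES: 16 C, 1 Cl, 1 F, 2 N, 4 O.
Implicit hydrogens by atom environment:
  6 × C (aromatic): no H
  4 × C: no H
  3 × C: 2 H each → 6
  2 × C: 1 H each → 2
  2 × O: no H
  1 × C: 3 H
  1 × Cl: no H
  1 × F: no H
  1 × N (charge +1): 2 H
  1 × N: no H
  1 × O: 1 H
  1 × O (charge -1): no H
  Total hydrogens = 14.
Molecular formula: C16H14ClFN2O4

C16H14ClFN2O4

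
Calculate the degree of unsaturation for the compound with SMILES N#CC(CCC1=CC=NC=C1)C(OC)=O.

7

Molecular formula from the SMILES: C11H12N2O2.
DoU = (2C + 2 + N − H − X)/2 = (2·11 + 2 + 2 − 12 − 0)/2 = 14/2 = 7.
(Structurally: 1 ring(s) + 6 π bond(s) = 7.)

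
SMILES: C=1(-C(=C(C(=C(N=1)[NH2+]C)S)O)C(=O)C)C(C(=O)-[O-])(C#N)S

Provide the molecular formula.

C11H11N3O4S2

Heavy atoms from the SMILES: 11 C, 3 N, 4 O, 2 S.
Implicit hydrogens by atom environment:
  5 × C (aromatic): no H
  4 × C: no H
  2 × C: 3 H each → 6
  2 × O: no H
  2 × S: 1 H each → 2
  1 × N (charge +1): 2 H
  1 × N (aromatic): no H
  1 × N: no H
  1 × O: 1 H
  1 × O (charge -1): no H
  Total hydrogens = 11.
Molecular formula: C11H11N3O4S2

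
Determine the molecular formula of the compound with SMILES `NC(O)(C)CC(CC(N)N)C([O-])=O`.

Heavy atoms from the SMILES: 7 C, 3 N, 3 O.
Implicit hydrogens by atom environment:
  3 × N: 2 H each → 6
  2 × C: 2 H each → 4
  2 × C: 1 H each → 2
  2 × C: no H
  1 × C: 3 H
  1 × O: 1 H
  1 × O: no H
  1 × O (charge -1): no H
  Total hydrogens = 16.
Net charge -1.
Molecular formula: C7H16N3O3-

C7H16N3O3-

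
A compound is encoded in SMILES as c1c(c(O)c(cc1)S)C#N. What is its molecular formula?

C7H5NOS

Heavy atoms from the SMILES: 7 C, 1 N, 1 O, 1 S.
Implicit hydrogens by atom environment:
  3 × C (aromatic): 1 H each → 3
  3 × C (aromatic): no H
  1 × C: no H
  1 × N: no H
  1 × O: 1 H
  1 × S: 1 H
  Total hydrogens = 5.
Molecular formula: C7H5NOS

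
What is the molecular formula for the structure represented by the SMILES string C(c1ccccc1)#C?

Heavy atoms from the SMILES: 8 C.
Implicit hydrogens by atom environment:
  5 × C (aromatic): 1 H each → 5
  1 × C: 1 H
  1 × C (aromatic): no H
  1 × C: no H
  Total hydrogens = 6.
Molecular formula: C8H6

C8H6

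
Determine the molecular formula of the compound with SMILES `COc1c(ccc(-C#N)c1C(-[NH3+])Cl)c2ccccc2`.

C15H14ClN2O+

Heavy atoms from the SMILES: 15 C, 1 Cl, 2 N, 1 O.
Implicit hydrogens by atom environment:
  7 × C (aromatic): 1 H each → 7
  5 × C (aromatic): no H
  1 × C: 3 H
  1 × C: 1 H
  1 × C: no H
  1 × Cl: no H
  1 × N (charge +1): 3 H
  1 × N: no H
  1 × O: no H
  Total hydrogens = 14.
Net charge +1.
Molecular formula: C15H14ClN2O+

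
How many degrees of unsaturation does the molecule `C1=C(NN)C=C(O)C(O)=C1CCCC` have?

Molecular formula from the SMILES: C10H16N2O2.
DoU = (2C + 2 + N − H − X)/2 = (2·10 + 2 + 2 − 16 − 0)/2 = 8/2 = 4.
(Structurally: 1 ring(s) + 3 π bond(s) = 4.)

4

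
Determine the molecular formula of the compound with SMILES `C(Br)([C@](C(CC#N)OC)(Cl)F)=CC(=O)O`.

C8H8BrClFNO3

Heavy atoms from the SMILES: 1 Br, 8 C, 1 Cl, 1 F, 1 N, 3 O.
Implicit hydrogens by atom environment:
  4 × C: no H
  2 × C: 1 H each → 2
  2 × O: no H
  1 × Br: no H
  1 × C: 3 H
  1 × C: 2 H
  1 × Cl: no H
  1 × F: no H
  1 × N: no H
  1 × O: 1 H
  Total hydrogens = 8.
Molecular formula: C8H8BrClFNO3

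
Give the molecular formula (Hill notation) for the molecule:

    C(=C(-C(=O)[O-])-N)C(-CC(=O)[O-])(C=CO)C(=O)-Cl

[C9H8ClNO6]2-

Heavy atoms from the SMILES: 9 C, 1 Cl, 1 N, 6 O.
Implicit hydrogens by atom environment:
  5 × C: no H
  3 × C: 1 H each → 3
  3 × O: no H
  2 × O (charge -1): no H
  1 × C: 2 H
  1 × Cl: no H
  1 × N: 2 H
  1 × O: 1 H
  Total hydrogens = 8.
Net charge -2.
Molecular formula: [C9H8ClNO6]2-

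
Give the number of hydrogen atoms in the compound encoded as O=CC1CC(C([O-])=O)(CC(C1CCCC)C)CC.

Hydrogens are implicit in SMILES; fill each atom to its normal valence:
  6 × C: 2 H each → 12
  4 × C: 1 H each → 4
  3 × C: 3 H each → 9
  2 × C: no H
  2 × O: no H
  1 × O (charge -1): no H
  Total hydrogens = 25.

25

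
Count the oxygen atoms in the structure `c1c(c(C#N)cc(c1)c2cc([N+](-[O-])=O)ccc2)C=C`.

2

The symbol for oxygen appears 2 times in the SMILES.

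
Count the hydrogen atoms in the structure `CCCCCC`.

Hydrogens are implicit in SMILES; fill each atom to its normal valence:
  4 × C: 2 H each → 8
  2 × C: 3 H each → 6
  Total hydrogens = 14.

14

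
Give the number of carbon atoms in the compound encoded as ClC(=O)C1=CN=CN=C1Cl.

The symbol for carbon appears 5 times in the SMILES. (Cl is a single chlorine, not C + l.)

5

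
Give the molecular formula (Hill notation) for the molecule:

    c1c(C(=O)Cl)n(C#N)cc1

Heavy atoms from the SMILES: 6 C, 1 Cl, 2 N, 1 O.
Implicit hydrogens by atom environment:
  3 × C (aromatic): 1 H each → 3
  2 × C: no H
  1 × C (aromatic): no H
  1 × Cl: no H
  1 × N (aromatic): no H
  1 × N: no H
  1 × O: no H
  Total hydrogens = 3.
Molecular formula: C6H3ClN2O

C6H3ClN2O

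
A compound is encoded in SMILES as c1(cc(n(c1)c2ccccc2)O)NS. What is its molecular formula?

Heavy atoms from the SMILES: 10 C, 2 N, 1 O, 1 S.
Implicit hydrogens by atom environment:
  7 × C (aromatic): 1 H each → 7
  3 × C (aromatic): no H
  1 × N: 1 H
  1 × N (aromatic): no H
  1 × O: 1 H
  1 × S: 1 H
  Total hydrogens = 10.
Molecular formula: C10H10N2OS

C10H10N2OS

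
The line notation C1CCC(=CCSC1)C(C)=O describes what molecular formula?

C9H14OS

Heavy atoms from the SMILES: 9 C, 1 O, 1 S.
Implicit hydrogens by atom environment:
  5 × C: 2 H each → 10
  2 × C: no H
  1 × C: 3 H
  1 × C: 1 H
  1 × O: no H
  1 × S: no H
  Total hydrogens = 14.
Molecular formula: C9H14OS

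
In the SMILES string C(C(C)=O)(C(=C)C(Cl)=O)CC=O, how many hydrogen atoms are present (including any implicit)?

Hydrogens are implicit in SMILES; fill each atom to its normal valence:
  3 × C: no H
  3 × O: no H
  2 × C: 2 H each → 4
  2 × C: 1 H each → 2
  1 × C: 3 H
  1 × Cl: no H
  Total hydrogens = 9.

9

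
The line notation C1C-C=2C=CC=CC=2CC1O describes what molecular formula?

C10H12O

Heavy atoms from the SMILES: 10 C, 1 O.
Implicit hydrogens by atom environment:
  4 × C (aromatic): 1 H each → 4
  3 × C: 2 H each → 6
  2 × C (aromatic): no H
  1 × C: 1 H
  1 × O: 1 H
  Total hydrogens = 12.
Molecular formula: C10H12O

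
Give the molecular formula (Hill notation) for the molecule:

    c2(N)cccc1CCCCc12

C10H13N

Heavy atoms from the SMILES: 10 C, 1 N.
Implicit hydrogens by atom environment:
  4 × C: 2 H each → 8
  3 × C (aromatic): 1 H each → 3
  3 × C (aromatic): no H
  1 × N: 2 H
  Total hydrogens = 13.
Molecular formula: C10H13N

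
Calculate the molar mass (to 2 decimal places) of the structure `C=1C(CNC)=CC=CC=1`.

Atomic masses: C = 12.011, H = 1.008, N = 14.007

Molecular formula: C8H11N.
M = 8×12.011 + 11×1.008 + 1×14.007 = 121.18 g/mol.

121.18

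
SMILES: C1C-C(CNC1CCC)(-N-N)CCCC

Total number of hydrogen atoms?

27

Hydrogens are implicit in SMILES; fill each atom to its normal valence:
  8 × C: 2 H each → 16
  2 × C: 3 H each → 6
  2 × N: 1 H each → 2
  1 × C: 1 H
  1 × C: no H
  1 × N: 2 H
  Total hydrogens = 27.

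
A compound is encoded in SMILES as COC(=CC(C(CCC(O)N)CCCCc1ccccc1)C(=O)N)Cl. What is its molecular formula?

C19H29ClN2O3

Heavy atoms from the SMILES: 19 C, 1 Cl, 2 N, 3 O.
Implicit hydrogens by atom environment:
  6 × C: 2 H each → 12
  5 × C (aromatic): 1 H each → 5
  4 × C: 1 H each → 4
  2 × C: no H
  2 × N: 2 H each → 4
  2 × O: no H
  1 × C: 3 H
  1 × C (aromatic): no H
  1 × Cl: no H
  1 × O: 1 H
  Total hydrogens = 29.
Molecular formula: C19H29ClN2O3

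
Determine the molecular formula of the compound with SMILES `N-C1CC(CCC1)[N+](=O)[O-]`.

C6H12N2O2

Heavy atoms from the SMILES: 6 C, 2 N, 2 O.
Implicit hydrogens by atom environment:
  4 × C: 2 H each → 8
  2 × C: 1 H each → 2
  1 × N: 2 H
  1 × N (charge +1): no H
  1 × O: no H
  1 × O (charge -1): no H
  Total hydrogens = 12.
Molecular formula: C6H12N2O2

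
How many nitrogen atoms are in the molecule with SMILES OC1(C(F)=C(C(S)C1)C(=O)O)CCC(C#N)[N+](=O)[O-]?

2

The symbol for nitrogen appears 2 times in the SMILES.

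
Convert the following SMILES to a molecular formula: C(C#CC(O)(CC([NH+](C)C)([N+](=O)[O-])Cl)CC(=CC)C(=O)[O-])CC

Heavy atoms from the SMILES: 15 C, 1 Cl, 2 N, 5 O.
Implicit hydrogens by atom environment:
  6 × C: no H
  4 × C: 3 H each → 12
  4 × C: 2 H each → 8
  2 × O: no H
  2 × O (charge -1): no H
  1 × C: 1 H
  1 × Cl: no H
  1 × N (charge +1): 1 H
  1 × N (charge +1): no H
  1 × O: 1 H
  Total hydrogens = 23.
Molecular formula: C15H23ClN2O5

C15H23ClN2O5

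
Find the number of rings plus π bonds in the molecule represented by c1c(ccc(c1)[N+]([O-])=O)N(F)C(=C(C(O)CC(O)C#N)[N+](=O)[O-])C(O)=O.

Molecular formula from the SMILES: C13H11FN4O8.
DoU = (2C + 2 + N − H − X)/2 = (2·13 + 2 + 4 − 11 − 1)/2 = 20/2 = 10.
(Structurally: 1 ring(s) + 9 π bond(s) = 10.)

10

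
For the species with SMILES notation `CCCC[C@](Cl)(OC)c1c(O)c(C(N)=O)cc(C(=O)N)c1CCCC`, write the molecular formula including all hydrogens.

Heavy atoms from the SMILES: 18 C, 1 Cl, 2 N, 4 O.
Implicit hydrogens by atom environment:
  6 × C: 2 H each → 12
  5 × C (aromatic): no H
  3 × C: 3 H each → 9
  3 × C: no H
  3 × O: no H
  2 × N: 2 H each → 4
  1 × C (aromatic): 1 H
  1 × Cl: no H
  1 × O: 1 H
  Total hydrogens = 27.
Molecular formula: C18H27ClN2O4

C18H27ClN2O4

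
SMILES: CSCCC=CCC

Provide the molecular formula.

C7H14S

Heavy atoms from the SMILES: 7 C, 1 S.
Implicit hydrogens by atom environment:
  3 × C: 2 H each → 6
  2 × C: 3 H each → 6
  2 × C: 1 H each → 2
  1 × S: no H
  Total hydrogens = 14.
Molecular formula: C7H14S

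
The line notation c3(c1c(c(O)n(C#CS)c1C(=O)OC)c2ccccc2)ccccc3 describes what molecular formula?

Heavy atoms from the SMILES: 20 C, 1 N, 3 O, 1 S.
Implicit hydrogens by atom environment:
  10 × C (aromatic): 1 H each → 10
  6 × C (aromatic): no H
  3 × C: no H
  2 × O: no H
  1 × C: 3 H
  1 × N (aromatic): no H
  1 × O: 1 H
  1 × S: 1 H
  Total hydrogens = 15.
Molecular formula: C20H15NO3S

C20H15NO3S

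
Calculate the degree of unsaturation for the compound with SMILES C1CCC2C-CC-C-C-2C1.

2

Molecular formula from the SMILES: C10H18.
DoU = (2C + 2 + N − H − X)/2 = (2·10 + 2 + 0 − 18 − 0)/2 = 4/2 = 2.
(Structurally: 2 ring(s) + 0 π bond(s) = 2.)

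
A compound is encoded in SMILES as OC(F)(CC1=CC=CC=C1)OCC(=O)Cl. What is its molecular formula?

Heavy atoms from the SMILES: 10 C, 1 Cl, 1 F, 3 O.
Implicit hydrogens by atom environment:
  5 × C (aromatic): 1 H each → 5
  2 × C: 2 H each → 4
  2 × C: no H
  2 × O: no H
  1 × C (aromatic): no H
  1 × Cl: no H
  1 × F: no H
  1 × O: 1 H
  Total hydrogens = 10.
Molecular formula: C10H10ClFO3

C10H10ClFO3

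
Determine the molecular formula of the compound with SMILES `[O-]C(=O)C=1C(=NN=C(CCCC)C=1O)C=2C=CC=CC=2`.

Heavy atoms from the SMILES: 15 C, 2 N, 3 O.
Implicit hydrogens by atom environment:
  5 × C (aromatic): 1 H each → 5
  5 × C (aromatic): no H
  3 × C: 2 H each → 6
  2 × N (aromatic): no H
  1 × C: 3 H
  1 × C: no H
  1 × O: 1 H
  1 × O: no H
  1 × O (charge -1): no H
  Total hydrogens = 15.
Net charge -1.
Molecular formula: C15H15N2O3-

C15H15N2O3-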